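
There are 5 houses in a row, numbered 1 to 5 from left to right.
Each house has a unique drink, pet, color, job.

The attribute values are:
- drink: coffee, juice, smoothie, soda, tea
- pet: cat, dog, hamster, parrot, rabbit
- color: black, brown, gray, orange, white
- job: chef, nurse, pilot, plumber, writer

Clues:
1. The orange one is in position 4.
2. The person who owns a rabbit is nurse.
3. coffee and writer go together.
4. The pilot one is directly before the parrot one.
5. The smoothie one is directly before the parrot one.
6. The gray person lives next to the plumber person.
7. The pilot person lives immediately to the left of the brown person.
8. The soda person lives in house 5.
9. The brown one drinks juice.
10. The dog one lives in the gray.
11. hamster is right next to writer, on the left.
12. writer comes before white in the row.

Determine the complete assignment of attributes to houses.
Solution:

House | Drink | Pet | Color | Job
---------------------------------
  1   | smoothie | dog | gray | pilot
  2   | juice | parrot | brown | plumber
  3   | tea | hamster | black | chef
  4   | coffee | cat | orange | writer
  5   | soda | rabbit | white | nurse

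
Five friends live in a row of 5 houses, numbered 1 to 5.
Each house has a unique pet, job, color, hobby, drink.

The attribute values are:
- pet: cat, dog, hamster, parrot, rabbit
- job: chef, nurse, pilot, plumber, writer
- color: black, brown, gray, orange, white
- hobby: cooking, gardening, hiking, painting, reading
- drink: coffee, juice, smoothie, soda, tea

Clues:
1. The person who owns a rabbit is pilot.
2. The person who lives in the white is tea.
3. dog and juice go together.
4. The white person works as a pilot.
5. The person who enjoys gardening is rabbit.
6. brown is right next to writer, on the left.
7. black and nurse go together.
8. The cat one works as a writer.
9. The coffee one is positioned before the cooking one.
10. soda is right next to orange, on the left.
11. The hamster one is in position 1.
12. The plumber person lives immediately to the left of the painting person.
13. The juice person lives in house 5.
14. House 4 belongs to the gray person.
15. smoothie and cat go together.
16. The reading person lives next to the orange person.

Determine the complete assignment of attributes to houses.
Solution:

House | Pet | Job | Color | Hobby | Drink
-----------------------------------------
  1   | hamster | plumber | brown | reading | soda
  2   | cat | writer | orange | painting | smoothie
  3   | rabbit | pilot | white | gardening | tea
  4   | parrot | chef | gray | hiking | coffee
  5   | dog | nurse | black | cooking | juice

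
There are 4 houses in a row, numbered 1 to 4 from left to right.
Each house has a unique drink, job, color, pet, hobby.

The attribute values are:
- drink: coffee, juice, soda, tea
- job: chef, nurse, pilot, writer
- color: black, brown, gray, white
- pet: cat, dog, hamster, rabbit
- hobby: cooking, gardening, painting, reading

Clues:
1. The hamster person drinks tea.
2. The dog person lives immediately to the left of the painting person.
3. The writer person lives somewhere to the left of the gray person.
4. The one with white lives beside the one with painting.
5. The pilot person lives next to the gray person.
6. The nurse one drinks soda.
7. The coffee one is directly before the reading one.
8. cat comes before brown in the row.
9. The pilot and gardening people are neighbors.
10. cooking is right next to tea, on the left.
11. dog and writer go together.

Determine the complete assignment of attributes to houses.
Solution:

House | Drink | Job | Color | Pet | Hobby
-----------------------------------------
  1   | juice | writer | white | dog | cooking
  2   | tea | pilot | black | hamster | painting
  3   | coffee | chef | gray | cat | gardening
  4   | soda | nurse | brown | rabbit | reading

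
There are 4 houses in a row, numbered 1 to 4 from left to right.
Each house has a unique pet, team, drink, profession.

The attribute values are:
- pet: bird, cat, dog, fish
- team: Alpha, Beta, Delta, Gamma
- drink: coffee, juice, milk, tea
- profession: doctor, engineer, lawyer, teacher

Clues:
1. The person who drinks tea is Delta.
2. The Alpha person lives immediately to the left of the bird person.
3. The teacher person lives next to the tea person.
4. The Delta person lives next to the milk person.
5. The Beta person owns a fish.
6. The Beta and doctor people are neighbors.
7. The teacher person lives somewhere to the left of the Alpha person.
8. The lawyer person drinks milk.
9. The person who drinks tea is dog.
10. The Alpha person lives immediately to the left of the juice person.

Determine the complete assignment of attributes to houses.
Solution:

House | Pet | Team | Drink | Profession
---------------------------------------
  1   | fish | Beta | coffee | teacher
  2   | dog | Delta | tea | doctor
  3   | cat | Alpha | milk | lawyer
  4   | bird | Gamma | juice | engineer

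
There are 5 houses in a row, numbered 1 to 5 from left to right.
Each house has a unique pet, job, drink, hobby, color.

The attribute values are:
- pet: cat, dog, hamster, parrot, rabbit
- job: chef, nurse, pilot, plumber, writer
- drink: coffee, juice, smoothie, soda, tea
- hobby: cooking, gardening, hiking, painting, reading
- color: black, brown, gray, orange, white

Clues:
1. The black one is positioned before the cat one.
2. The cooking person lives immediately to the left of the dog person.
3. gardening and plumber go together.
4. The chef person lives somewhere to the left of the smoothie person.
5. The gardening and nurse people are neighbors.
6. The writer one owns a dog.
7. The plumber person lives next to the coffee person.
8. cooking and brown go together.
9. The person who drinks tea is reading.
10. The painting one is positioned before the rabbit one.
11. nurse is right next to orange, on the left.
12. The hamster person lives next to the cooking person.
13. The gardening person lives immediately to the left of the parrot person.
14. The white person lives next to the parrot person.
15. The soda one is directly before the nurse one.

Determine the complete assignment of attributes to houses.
Solution:

House | Pet | Job | Drink | Hobby | Color
-----------------------------------------
  1   | hamster | plumber | soda | gardening | white
  2   | parrot | nurse | coffee | cooking | brown
  3   | dog | writer | juice | painting | orange
  4   | rabbit | chef | tea | reading | black
  5   | cat | pilot | smoothie | hiking | gray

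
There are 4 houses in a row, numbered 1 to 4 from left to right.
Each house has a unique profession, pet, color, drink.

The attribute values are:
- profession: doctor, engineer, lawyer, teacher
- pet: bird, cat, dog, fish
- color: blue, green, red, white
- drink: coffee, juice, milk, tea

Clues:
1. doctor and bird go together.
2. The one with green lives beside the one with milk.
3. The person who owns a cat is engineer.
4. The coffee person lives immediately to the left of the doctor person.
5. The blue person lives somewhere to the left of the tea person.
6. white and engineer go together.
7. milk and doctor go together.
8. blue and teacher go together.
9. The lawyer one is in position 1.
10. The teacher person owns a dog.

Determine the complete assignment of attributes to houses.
Solution:

House | Profession | Pet | Color | Drink
----------------------------------------
  1   | lawyer | fish | green | coffee
  2   | doctor | bird | red | milk
  3   | teacher | dog | blue | juice
  4   | engineer | cat | white | tea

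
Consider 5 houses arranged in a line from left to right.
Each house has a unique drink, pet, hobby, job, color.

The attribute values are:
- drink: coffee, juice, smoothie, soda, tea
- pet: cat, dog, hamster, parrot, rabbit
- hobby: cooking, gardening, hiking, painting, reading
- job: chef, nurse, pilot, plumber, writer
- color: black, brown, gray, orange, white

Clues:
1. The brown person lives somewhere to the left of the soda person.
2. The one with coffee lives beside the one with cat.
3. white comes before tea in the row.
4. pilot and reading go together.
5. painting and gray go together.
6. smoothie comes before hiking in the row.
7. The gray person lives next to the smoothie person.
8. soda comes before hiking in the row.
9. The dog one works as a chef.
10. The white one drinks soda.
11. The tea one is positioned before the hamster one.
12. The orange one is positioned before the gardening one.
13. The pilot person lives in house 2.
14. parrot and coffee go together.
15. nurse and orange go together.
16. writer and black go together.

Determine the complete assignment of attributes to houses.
Solution:

House | Drink | Pet | Hobby | Job | Color
-----------------------------------------
  1   | coffee | parrot | painting | plumber | gray
  2   | smoothie | cat | reading | pilot | brown
  3   | soda | dog | cooking | chef | white
  4   | tea | rabbit | hiking | nurse | orange
  5   | juice | hamster | gardening | writer | black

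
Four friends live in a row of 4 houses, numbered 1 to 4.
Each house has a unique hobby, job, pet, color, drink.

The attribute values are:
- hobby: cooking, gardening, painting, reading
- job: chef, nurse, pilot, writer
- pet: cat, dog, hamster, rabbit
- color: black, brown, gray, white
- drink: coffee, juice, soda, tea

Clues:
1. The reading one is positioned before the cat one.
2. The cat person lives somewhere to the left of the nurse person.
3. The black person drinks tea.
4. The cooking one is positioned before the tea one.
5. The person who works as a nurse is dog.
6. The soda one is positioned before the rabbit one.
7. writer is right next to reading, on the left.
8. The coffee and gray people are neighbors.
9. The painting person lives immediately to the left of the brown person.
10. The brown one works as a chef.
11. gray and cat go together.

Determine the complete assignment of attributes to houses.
Solution:

House | Hobby | Job | Pet | Color | Drink
-----------------------------------------
  1   | painting | writer | hamster | white | soda
  2   | reading | chef | rabbit | brown | coffee
  3   | cooking | pilot | cat | gray | juice
  4   | gardening | nurse | dog | black | tea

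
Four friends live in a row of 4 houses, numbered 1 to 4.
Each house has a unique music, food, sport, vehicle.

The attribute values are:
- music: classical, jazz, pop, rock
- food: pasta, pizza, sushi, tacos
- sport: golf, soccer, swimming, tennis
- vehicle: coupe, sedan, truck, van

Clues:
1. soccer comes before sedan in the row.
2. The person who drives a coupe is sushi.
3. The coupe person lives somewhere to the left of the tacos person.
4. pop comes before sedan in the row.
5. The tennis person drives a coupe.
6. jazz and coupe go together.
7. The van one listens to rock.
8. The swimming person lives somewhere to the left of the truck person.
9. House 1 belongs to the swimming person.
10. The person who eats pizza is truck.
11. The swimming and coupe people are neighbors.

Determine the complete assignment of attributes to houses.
Solution:

House | Music | Food | Sport | Vehicle
--------------------------------------
  1   | rock | pasta | swimming | van
  2   | jazz | sushi | tennis | coupe
  3   | pop | pizza | soccer | truck
  4   | classical | tacos | golf | sedan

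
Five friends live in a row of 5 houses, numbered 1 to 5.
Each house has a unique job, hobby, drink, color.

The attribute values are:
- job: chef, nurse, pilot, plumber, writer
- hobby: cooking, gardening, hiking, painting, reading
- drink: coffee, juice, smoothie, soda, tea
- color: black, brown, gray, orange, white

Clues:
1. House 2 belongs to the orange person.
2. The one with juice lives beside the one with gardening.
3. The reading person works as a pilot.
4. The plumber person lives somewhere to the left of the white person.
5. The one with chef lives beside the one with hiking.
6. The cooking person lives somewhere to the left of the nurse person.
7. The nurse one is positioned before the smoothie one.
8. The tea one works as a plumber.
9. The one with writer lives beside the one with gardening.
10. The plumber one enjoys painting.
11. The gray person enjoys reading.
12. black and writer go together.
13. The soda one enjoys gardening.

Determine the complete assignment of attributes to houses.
Solution:

House | Job | Hobby | Drink | Color
-----------------------------------
  1   | plumber | painting | tea | brown
  2   | chef | cooking | coffee | orange
  3   | writer | hiking | juice | black
  4   | nurse | gardening | soda | white
  5   | pilot | reading | smoothie | gray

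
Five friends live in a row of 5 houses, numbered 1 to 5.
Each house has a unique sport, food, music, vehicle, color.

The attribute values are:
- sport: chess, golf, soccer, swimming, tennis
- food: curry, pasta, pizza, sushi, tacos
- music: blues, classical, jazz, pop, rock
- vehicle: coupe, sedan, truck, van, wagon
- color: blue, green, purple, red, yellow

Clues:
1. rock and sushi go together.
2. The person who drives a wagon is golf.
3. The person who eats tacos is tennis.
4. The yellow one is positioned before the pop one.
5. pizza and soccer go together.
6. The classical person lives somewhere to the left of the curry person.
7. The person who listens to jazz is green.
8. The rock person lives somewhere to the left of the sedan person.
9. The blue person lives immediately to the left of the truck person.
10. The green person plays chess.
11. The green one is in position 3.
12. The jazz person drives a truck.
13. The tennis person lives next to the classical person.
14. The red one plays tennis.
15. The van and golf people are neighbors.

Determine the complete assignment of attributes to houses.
Solution:

House | Sport | Food | Music | Vehicle | Color
----------------------------------------------
  1   | tennis | tacos | blues | van | red
  2   | golf | pasta | classical | wagon | blue
  3   | chess | curry | jazz | truck | green
  4   | swimming | sushi | rock | coupe | yellow
  5   | soccer | pizza | pop | sedan | purple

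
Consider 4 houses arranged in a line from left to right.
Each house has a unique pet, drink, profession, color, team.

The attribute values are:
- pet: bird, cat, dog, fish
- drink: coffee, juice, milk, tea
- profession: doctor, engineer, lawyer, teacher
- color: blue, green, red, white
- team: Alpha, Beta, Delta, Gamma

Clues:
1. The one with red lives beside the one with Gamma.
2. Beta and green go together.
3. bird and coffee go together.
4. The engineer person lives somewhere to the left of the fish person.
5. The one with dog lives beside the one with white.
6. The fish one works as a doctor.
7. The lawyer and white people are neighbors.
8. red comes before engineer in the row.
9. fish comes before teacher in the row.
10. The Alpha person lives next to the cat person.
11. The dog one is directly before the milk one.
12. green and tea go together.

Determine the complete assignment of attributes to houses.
Solution:

House | Pet | Drink | Profession | Color | Team
-----------------------------------------------
  1   | dog | juice | lawyer | red | Alpha
  2   | cat | milk | engineer | white | Gamma
  3   | fish | tea | doctor | green | Beta
  4   | bird | coffee | teacher | blue | Delta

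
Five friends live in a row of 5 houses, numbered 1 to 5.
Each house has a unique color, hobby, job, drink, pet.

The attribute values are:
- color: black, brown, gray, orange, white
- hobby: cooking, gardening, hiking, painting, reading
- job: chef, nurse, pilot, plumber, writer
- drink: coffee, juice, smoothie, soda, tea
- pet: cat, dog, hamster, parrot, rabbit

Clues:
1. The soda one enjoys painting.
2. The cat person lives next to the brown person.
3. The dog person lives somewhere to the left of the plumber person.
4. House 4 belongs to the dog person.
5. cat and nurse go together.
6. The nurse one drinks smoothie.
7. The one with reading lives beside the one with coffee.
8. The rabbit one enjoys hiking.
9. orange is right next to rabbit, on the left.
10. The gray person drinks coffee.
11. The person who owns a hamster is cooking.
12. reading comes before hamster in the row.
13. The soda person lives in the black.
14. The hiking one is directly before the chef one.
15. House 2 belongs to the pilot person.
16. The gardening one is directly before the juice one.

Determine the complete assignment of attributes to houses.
Solution:

House | Color | Hobby | Job | Drink | Pet
-----------------------------------------
  1   | orange | gardening | nurse | smoothie | cat
  2   | brown | hiking | pilot | juice | rabbit
  3   | black | painting | chef | soda | parrot
  4   | white | reading | writer | tea | dog
  5   | gray | cooking | plumber | coffee | hamster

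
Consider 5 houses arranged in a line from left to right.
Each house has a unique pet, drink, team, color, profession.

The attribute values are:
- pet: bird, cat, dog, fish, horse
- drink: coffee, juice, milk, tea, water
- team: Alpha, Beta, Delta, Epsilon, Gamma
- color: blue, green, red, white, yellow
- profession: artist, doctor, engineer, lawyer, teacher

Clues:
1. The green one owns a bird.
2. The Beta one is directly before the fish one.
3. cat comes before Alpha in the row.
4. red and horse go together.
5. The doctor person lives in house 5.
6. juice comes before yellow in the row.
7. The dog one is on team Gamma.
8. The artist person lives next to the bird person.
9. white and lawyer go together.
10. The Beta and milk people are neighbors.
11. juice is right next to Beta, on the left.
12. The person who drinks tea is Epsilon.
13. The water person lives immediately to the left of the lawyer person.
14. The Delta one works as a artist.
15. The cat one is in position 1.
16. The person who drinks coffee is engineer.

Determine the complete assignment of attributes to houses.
Solution:

House | Pet | Drink | Team | Color | Profession
-----------------------------------------------
  1   | cat | juice | Delta | blue | artist
  2   | bird | water | Beta | green | teacher
  3   | fish | milk | Alpha | white | lawyer
  4   | dog | coffee | Gamma | yellow | engineer
  5   | horse | tea | Epsilon | red | doctor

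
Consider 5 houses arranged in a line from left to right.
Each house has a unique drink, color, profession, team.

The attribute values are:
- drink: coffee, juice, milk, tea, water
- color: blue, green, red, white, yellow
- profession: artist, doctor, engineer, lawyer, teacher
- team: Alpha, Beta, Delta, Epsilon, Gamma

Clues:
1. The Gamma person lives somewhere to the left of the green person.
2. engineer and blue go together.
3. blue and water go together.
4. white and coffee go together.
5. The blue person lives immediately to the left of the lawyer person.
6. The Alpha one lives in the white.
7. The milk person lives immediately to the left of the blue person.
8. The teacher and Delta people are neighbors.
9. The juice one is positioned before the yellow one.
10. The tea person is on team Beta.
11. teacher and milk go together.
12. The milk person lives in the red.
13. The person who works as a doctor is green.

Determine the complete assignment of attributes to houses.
Solution:

House | Drink | Color | Profession | Team
-----------------------------------------
  1   | milk | red | teacher | Gamma
  2   | water | blue | engineer | Delta
  3   | coffee | white | lawyer | Alpha
  4   | juice | green | doctor | Epsilon
  5   | tea | yellow | artist | Beta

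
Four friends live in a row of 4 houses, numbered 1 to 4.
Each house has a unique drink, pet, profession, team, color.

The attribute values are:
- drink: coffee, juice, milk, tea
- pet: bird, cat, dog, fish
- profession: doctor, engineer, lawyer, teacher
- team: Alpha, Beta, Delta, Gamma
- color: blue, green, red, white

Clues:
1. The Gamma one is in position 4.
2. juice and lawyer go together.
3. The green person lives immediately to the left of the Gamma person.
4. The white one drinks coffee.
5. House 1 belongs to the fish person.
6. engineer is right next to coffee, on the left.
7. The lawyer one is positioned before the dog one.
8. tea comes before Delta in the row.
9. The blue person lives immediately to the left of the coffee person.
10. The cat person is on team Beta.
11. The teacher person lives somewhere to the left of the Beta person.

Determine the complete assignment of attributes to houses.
Solution:

House | Drink | Pet | Profession | Team | Color
-----------------------------------------------
  1   | tea | fish | engineer | Alpha | blue
  2   | coffee | bird | teacher | Delta | white
  3   | juice | cat | lawyer | Beta | green
  4   | milk | dog | doctor | Gamma | red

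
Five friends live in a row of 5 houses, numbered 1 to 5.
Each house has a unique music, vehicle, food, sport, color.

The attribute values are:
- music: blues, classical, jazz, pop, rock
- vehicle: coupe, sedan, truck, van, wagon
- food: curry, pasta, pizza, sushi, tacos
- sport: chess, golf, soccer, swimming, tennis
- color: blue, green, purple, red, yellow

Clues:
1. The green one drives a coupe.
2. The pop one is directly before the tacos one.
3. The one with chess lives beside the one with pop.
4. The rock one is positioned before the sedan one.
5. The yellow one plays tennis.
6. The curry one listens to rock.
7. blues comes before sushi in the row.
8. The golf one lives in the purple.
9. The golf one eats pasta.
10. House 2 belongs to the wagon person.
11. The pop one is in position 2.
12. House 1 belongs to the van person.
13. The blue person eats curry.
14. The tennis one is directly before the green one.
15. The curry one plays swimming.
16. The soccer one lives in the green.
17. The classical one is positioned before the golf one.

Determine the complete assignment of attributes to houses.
Solution:

House | Music | Vehicle | Food | Sport | Color
----------------------------------------------
  1   | blues | van | pizza | chess | red
  2   | pop | wagon | sushi | tennis | yellow
  3   | classical | coupe | tacos | soccer | green
  4   | rock | truck | curry | swimming | blue
  5   | jazz | sedan | pasta | golf | purple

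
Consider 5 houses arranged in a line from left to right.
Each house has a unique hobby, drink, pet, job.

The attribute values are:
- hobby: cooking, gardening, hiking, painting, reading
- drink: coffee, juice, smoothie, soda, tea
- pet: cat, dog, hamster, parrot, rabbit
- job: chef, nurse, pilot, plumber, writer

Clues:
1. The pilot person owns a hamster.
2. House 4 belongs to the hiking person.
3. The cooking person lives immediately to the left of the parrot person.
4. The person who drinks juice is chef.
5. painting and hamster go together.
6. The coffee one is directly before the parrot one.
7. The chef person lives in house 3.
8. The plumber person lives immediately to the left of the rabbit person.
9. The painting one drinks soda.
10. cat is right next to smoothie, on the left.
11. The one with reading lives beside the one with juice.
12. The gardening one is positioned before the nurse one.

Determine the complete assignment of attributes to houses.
Solution:

House | Hobby | Drink | Pet | Job
---------------------------------
  1   | cooking | coffee | cat | writer
  2   | reading | smoothie | parrot | plumber
  3   | gardening | juice | rabbit | chef
  4   | hiking | tea | dog | nurse
  5   | painting | soda | hamster | pilot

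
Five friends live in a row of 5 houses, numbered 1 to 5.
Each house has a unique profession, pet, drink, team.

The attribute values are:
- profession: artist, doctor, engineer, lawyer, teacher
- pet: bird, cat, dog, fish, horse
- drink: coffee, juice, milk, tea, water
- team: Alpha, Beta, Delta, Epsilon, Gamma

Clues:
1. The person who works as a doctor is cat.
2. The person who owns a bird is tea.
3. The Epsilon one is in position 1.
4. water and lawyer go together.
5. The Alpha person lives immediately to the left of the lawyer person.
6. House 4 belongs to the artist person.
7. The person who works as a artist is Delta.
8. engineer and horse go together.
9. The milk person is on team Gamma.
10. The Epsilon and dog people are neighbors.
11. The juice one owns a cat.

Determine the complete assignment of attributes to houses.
Solution:

House | Profession | Pet | Drink | Team
---------------------------------------
  1   | doctor | cat | juice | Epsilon
  2   | teacher | dog | coffee | Alpha
  3   | lawyer | fish | water | Beta
  4   | artist | bird | tea | Delta
  5   | engineer | horse | milk | Gamma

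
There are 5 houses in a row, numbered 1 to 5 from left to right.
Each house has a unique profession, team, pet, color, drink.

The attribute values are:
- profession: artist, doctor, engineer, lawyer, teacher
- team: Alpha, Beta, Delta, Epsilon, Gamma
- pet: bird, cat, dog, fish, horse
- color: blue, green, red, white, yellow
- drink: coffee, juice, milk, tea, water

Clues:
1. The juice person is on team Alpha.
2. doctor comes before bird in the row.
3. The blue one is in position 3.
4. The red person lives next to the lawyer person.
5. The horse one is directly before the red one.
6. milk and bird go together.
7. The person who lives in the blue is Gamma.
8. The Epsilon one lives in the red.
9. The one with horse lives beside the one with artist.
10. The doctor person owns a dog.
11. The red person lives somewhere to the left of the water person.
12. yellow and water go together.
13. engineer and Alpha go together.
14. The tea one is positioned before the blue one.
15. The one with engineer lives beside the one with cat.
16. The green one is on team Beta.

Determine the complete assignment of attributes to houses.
Solution:

House | Profession | Team | Pet | Color | Drink
-----------------------------------------------
  1   | engineer | Alpha | horse | white | juice
  2   | artist | Epsilon | cat | red | tea
  3   | lawyer | Gamma | fish | blue | coffee
  4   | doctor | Delta | dog | yellow | water
  5   | teacher | Beta | bird | green | milk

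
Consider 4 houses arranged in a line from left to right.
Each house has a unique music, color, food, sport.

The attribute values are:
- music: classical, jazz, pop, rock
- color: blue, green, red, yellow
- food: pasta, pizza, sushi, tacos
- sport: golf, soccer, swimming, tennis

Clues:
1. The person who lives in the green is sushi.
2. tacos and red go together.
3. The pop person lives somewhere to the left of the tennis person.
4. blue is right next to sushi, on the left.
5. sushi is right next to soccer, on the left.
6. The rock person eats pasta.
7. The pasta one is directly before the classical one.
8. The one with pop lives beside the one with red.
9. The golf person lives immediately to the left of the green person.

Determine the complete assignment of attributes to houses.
Solution:

House | Music | Color | Food | Sport
------------------------------------
  1   | rock | blue | pasta | golf
  2   | classical | green | sushi | swimming
  3   | pop | yellow | pizza | soccer
  4   | jazz | red | tacos | tennis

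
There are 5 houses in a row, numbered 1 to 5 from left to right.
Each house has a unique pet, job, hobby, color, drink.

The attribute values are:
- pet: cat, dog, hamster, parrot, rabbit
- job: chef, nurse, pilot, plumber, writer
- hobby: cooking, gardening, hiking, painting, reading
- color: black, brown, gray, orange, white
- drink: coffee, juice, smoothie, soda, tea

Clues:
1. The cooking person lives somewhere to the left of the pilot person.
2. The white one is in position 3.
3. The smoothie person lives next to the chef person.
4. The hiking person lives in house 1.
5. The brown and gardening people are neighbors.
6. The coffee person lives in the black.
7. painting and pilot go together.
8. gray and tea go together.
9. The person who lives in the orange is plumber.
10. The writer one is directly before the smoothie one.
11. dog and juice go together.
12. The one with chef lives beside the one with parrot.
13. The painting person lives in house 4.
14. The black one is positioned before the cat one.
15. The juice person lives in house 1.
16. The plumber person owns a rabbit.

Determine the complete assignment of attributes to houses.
Solution:

House | Pet | Job | Hobby | Color | Drink
-----------------------------------------
  1   | dog | writer | hiking | brown | juice
  2   | rabbit | plumber | gardening | orange | smoothie
  3   | hamster | chef | cooking | white | soda
  4   | parrot | pilot | painting | black | coffee
  5   | cat | nurse | reading | gray | tea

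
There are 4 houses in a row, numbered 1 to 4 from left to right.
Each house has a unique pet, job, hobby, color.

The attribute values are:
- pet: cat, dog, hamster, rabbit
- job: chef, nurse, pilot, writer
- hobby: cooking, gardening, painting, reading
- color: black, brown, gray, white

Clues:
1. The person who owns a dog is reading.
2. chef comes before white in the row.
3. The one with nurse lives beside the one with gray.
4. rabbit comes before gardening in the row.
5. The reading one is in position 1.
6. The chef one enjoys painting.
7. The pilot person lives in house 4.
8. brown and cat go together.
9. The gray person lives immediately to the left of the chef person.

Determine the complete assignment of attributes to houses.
Solution:

House | Pet | Job | Hobby | Color
---------------------------------
  1   | dog | nurse | reading | black
  2   | rabbit | writer | cooking | gray
  3   | cat | chef | painting | brown
  4   | hamster | pilot | gardening | white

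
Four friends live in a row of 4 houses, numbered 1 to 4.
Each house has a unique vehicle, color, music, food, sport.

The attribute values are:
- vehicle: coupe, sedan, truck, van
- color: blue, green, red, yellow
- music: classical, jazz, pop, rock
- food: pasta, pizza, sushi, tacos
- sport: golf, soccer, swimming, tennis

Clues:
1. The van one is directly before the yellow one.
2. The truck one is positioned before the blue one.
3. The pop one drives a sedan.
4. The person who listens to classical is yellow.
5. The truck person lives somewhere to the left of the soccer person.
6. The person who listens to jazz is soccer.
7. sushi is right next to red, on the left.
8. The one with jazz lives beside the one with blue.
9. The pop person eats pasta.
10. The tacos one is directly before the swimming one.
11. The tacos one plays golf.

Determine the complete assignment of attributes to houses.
Solution:

House | Vehicle | Color | Music | Food | Sport
----------------------------------------------
  1   | van | green | rock | tacos | golf
  2   | truck | yellow | classical | sushi | swimming
  3   | coupe | red | jazz | pizza | soccer
  4   | sedan | blue | pop | pasta | tennis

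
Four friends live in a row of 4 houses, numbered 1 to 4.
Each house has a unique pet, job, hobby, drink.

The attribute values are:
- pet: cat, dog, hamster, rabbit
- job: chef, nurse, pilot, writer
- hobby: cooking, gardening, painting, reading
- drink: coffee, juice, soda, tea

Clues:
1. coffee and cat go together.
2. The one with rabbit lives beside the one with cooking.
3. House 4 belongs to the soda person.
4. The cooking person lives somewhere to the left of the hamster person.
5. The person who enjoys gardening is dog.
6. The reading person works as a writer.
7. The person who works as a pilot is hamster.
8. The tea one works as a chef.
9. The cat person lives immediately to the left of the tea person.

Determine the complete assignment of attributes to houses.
Solution:

House | Pet | Job | Hobby | Drink
---------------------------------
  1   | rabbit | writer | reading | juice
  2   | cat | nurse | cooking | coffee
  3   | dog | chef | gardening | tea
  4   | hamster | pilot | painting | soda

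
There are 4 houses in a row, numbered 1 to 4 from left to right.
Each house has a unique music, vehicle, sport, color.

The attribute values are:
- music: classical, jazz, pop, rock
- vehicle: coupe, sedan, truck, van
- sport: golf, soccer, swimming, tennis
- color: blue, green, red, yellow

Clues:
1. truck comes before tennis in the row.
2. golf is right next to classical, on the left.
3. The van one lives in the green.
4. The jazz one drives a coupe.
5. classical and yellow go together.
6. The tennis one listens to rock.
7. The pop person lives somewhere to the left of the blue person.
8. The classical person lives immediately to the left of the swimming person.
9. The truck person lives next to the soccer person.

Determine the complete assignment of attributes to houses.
Solution:

House | Music | Vehicle | Sport | Color
---------------------------------------
  1   | pop | truck | golf | red
  2   | classical | sedan | soccer | yellow
  3   | jazz | coupe | swimming | blue
  4   | rock | van | tennis | green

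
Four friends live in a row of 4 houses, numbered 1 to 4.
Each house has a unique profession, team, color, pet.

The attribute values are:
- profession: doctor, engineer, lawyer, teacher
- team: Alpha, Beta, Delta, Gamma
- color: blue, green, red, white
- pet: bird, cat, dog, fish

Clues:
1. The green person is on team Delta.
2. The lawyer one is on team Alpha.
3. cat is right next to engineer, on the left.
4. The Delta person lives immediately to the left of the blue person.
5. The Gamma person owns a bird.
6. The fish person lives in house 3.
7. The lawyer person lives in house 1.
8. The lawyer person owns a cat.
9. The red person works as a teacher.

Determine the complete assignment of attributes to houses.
Solution:

House | Profession | Team | Color | Pet
---------------------------------------
  1   | lawyer | Alpha | white | cat
  2   | engineer | Delta | green | dog
  3   | doctor | Beta | blue | fish
  4   | teacher | Gamma | red | bird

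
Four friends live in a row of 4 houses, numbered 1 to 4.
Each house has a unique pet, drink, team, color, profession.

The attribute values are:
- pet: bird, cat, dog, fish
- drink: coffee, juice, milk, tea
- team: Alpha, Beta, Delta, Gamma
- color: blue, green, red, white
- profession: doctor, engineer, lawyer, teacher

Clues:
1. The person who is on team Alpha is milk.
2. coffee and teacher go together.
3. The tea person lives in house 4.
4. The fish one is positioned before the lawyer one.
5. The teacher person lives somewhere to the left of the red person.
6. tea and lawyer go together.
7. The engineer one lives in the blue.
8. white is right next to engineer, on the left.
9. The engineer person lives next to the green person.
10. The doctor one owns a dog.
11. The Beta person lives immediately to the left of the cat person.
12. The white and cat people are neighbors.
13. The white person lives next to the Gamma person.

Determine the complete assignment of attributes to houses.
Solution:

House | Pet | Drink | Team | Color | Profession
-----------------------------------------------
  1   | fish | coffee | Beta | white | teacher
  2   | cat | juice | Gamma | blue | engineer
  3   | dog | milk | Alpha | green | doctor
  4   | bird | tea | Delta | red | lawyer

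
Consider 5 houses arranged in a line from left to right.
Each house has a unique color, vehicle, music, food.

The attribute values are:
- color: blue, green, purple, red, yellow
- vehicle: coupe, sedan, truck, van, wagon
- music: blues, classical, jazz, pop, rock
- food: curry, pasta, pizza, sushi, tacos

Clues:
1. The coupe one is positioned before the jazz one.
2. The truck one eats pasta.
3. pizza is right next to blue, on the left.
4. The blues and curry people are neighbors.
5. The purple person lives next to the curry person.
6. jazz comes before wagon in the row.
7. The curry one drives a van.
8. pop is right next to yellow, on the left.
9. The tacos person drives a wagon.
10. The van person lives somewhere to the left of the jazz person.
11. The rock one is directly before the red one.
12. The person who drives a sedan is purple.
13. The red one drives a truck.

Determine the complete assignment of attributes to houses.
Solution:

House | Color | Vehicle | Music | Food
--------------------------------------
  1   | purple | sedan | blues | pizza
  2   | blue | van | pop | curry
  3   | yellow | coupe | rock | sushi
  4   | red | truck | jazz | pasta
  5   | green | wagon | classical | tacos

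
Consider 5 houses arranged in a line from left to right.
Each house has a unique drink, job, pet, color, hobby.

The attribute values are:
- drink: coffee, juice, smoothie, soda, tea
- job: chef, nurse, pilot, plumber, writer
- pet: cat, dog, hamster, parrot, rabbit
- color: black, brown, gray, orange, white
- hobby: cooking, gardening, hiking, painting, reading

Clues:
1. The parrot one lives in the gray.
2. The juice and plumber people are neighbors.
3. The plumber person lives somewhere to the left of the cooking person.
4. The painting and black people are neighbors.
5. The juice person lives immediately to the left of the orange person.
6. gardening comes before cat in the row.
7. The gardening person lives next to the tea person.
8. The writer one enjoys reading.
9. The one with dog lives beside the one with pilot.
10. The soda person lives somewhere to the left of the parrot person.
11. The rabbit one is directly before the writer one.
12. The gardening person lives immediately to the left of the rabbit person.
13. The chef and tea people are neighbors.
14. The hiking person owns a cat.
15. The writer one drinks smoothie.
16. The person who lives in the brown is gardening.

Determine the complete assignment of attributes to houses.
Solution:

House | Drink | Job | Pet | Color | Hobby
-----------------------------------------
  1   | juice | chef | hamster | brown | gardening
  2   | tea | plumber | rabbit | orange | painting
  3   | smoothie | writer | dog | black | reading
  4   | soda | pilot | cat | white | hiking
  5   | coffee | nurse | parrot | gray | cooking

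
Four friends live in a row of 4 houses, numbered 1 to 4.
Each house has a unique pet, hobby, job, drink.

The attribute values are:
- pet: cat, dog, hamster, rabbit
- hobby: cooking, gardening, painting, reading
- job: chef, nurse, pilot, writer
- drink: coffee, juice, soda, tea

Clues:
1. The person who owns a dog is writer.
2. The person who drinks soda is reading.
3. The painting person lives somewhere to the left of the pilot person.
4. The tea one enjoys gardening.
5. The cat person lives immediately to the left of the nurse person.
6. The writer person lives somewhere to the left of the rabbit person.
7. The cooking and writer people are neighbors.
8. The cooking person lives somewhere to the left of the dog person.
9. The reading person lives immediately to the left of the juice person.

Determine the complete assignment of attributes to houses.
Solution:

House | Pet | Hobby | Job | Drink
---------------------------------
  1   | cat | reading | chef | soda
  2   | hamster | cooking | nurse | juice
  3   | dog | painting | writer | coffee
  4   | rabbit | gardening | pilot | tea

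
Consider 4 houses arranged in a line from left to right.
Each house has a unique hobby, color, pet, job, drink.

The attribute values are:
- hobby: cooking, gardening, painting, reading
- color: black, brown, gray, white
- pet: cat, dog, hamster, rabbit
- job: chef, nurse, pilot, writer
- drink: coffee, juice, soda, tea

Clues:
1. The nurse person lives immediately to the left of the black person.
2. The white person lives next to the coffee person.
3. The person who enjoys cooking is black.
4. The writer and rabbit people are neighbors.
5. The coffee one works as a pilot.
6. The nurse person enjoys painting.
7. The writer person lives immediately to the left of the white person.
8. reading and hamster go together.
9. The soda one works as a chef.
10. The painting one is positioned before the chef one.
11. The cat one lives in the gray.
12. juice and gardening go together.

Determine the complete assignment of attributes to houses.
Solution:

House | Hobby | Color | Pet | Job | Drink
-----------------------------------------
  1   | gardening | gray | cat | writer | juice
  2   | painting | white | rabbit | nurse | tea
  3   | cooking | black | dog | pilot | coffee
  4   | reading | brown | hamster | chef | soda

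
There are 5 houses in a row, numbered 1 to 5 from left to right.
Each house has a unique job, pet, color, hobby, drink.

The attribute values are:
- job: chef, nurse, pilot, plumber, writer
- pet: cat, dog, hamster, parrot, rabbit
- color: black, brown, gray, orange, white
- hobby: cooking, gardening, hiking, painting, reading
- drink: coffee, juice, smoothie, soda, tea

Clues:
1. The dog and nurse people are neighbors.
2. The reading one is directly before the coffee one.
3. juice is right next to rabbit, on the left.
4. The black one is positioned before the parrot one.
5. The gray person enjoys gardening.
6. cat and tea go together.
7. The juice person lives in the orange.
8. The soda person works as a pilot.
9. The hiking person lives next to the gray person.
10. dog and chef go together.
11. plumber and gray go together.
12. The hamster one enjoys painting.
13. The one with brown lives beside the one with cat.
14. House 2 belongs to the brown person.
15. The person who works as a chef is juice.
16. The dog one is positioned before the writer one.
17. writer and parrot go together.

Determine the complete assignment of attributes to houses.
Solution:

House | Job | Pet | Color | Hobby | Drink
-----------------------------------------
  1   | chef | dog | orange | reading | juice
  2   | nurse | rabbit | brown | hiking | coffee
  3   | plumber | cat | gray | gardening | tea
  4   | pilot | hamster | black | painting | soda
  5   | writer | parrot | white | cooking | smoothie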